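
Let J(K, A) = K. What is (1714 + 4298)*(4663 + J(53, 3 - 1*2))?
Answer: 28352592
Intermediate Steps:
(1714 + 4298)*(4663 + J(53, 3 - 1*2)) = (1714 + 4298)*(4663 + 53) = 6012*4716 = 28352592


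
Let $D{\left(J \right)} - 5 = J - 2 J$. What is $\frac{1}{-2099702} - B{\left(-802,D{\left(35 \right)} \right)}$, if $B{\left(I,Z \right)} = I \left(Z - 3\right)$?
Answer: $- \frac{55570713133}{2099702} \approx -26466.0$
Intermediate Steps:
$D{\left(J \right)} = 5 - J$ ($D{\left(J \right)} = 5 + \left(J - 2 J\right) = 5 - J$)
$B{\left(I,Z \right)} = I \left(-3 + Z\right)$
$\frac{1}{-2099702} - B{\left(-802,D{\left(35 \right)} \right)} = \frac{1}{-2099702} - - 802 \left(-3 + \left(5 - 35\right)\right) = - \frac{1}{2099702} - - 802 \left(-3 + \left(5 - 35\right)\right) = - \frac{1}{2099702} - - 802 \left(-3 - 30\right) = - \frac{1}{2099702} - \left(-802\right) \left(-33\right) = - \frac{1}{2099702} - 26466 = - \frac{55570713133}{2099702}$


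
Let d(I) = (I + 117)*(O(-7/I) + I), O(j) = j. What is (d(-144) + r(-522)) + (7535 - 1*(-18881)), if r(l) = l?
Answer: 476491/16 ≈ 29781.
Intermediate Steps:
d(I) = (117 + I)*(I - 7/I) (d(I) = (I + 117)*(-7/I + I) = (117 + I)*(I - 7/I))
(d(-144) + r(-522)) + (7535 - 1*(-18881)) = ((-7 + (-144)**2 - 819/(-144) + 117*(-144)) - 522) + (7535 - 1*(-18881)) = ((-7 + 20736 - 819*(-1/144) - 16848) - 522) + (7535 + 18881) = ((-7 + 20736 + 91/16 - 16848) - 522) + 26416 = (62187/16 - 522) + 26416 = 53835/16 + 26416 = 476491/16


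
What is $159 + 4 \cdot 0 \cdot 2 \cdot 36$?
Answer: $159$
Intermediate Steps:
$159 + 4 \cdot 0 \cdot 2 \cdot 36 = 159 + 0 \cdot 2 \cdot 36 = 159 + 0 \cdot 36 = 159 + 0 = 159$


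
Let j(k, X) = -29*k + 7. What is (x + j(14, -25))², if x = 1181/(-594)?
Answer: 56733046969/352836 ≈ 1.6079e+5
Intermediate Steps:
j(k, X) = 7 - 29*k
x = -1181/594 (x = 1181*(-1/594) = -1181/594 ≈ -1.9882)
(x + j(14, -25))² = (-1181/594 + (7 - 29*14))² = (-1181/594 + (7 - 406))² = (-1181/594 - 399)² = (-238187/594)² = 56733046969/352836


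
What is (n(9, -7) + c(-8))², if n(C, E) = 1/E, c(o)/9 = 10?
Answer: 395641/49 ≈ 8074.3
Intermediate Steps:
c(o) = 90 (c(o) = 9*10 = 90)
(n(9, -7) + c(-8))² = (1/(-7) + 90)² = (-⅐ + 90)² = (629/7)² = 395641/49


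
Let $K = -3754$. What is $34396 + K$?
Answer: $30642$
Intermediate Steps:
$34396 + K = 34396 - 3754 = 30642$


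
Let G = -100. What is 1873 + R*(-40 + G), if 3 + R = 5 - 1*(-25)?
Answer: -1907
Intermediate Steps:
R = 27 (R = -3 + (5 - 1*(-25)) = -3 + (5 + 25) = -3 + 30 = 27)
1873 + R*(-40 + G) = 1873 + 27*(-40 - 100) = 1873 + 27*(-140) = 1873 - 3780 = -1907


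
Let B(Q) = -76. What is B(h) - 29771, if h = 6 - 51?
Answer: -29847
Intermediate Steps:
h = -45
B(h) - 29771 = -76 - 29771 = -29847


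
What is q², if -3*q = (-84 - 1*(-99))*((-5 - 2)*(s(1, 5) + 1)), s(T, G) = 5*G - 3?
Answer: 648025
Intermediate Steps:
s(T, G) = -3 + 5*G
q = 805 (q = -(-84 - 1*(-99))*(-5 - 2)*((-3 + 5*5) + 1)/3 = -(-84 + 99)*(-7*((-3 + 25) + 1))/3 = -5*(-7*(22 + 1)) = -5*(-7*23) = -5*(-161) = -⅓*(-2415) = 805)
q² = 805² = 648025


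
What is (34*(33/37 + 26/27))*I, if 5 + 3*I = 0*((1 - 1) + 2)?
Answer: -315010/2997 ≈ -105.11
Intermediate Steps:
I = -5/3 (I = -5/3 + (0*((1 - 1) + 2))/3 = -5/3 + (0*(0 + 2))/3 = -5/3 + (0*2)/3 = -5/3 + (⅓)*0 = -5/3 + 0 = -5/3 ≈ -1.6667)
(34*(33/37 + 26/27))*I = (34*(33/37 + 26/27))*(-5/3) = (34*(1853/999))*(-5/3) = (63002/999)*(-5/3) = -315010/2997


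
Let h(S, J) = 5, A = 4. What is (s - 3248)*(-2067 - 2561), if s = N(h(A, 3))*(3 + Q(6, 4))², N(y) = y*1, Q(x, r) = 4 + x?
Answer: 11121084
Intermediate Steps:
N(y) = y
s = 845 (s = 5*(3 + (4 + 6))² = 5*(3 + 10)² = 5*13² = 5*169 = 845)
(s - 3248)*(-2067 - 2561) = (845 - 3248)*(-2067 - 2561) = -2403*(-4628) = 11121084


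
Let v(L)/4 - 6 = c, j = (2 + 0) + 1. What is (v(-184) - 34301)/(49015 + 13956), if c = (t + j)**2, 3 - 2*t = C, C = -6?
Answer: -34052/62971 ≈ -0.54076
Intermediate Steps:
t = 9/2 (t = 3/2 - 1/2*(-6) = 3/2 + 3 = 9/2 ≈ 4.5000)
j = 3 (j = 2 + 1 = 3)
c = 225/4 (c = (9/2 + 3)**2 = (15/2)**2 = 225/4 ≈ 56.250)
v(L) = 249 (v(L) = 24 + 4*(225/4) = 24 + 225 = 249)
(v(-184) - 34301)/(49015 + 13956) = (249 - 34301)/(49015 + 13956) = -34052/62971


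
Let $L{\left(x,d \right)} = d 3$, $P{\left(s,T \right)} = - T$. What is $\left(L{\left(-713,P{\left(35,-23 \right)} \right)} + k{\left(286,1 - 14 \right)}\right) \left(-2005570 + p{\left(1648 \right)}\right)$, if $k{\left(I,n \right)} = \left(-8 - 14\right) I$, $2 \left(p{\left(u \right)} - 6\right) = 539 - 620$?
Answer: $\frac{24961753607}{2} \approx 1.2481 \cdot 10^{10}$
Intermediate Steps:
$p{\left(u \right)} = - \frac{69}{2}$ ($p{\left(u \right)} = 6 + \frac{539 - 620}{2} = 6 + \frac{1}{2} \left(-81\right) = 6 - \frac{81}{2} = - \frac{69}{2}$)
$L{\left(x,d \right)} = 3 d$
$k{\left(I,n \right)} = - 22 I$
$\left(L{\left(-713,P{\left(35,-23 \right)} \right)} + k{\left(286,1 - 14 \right)}\right) \left(-2005570 + p{\left(1648 \right)}\right) = \left(3 \left(\left(-1\right) \left(-23\right)\right) - 6292\right) \left(-2005570 - \frac{69}{2}\right) = \left(3 \cdot 23 - 6292\right) \left(- \frac{4011209}{2}\right) = \left(69 - 6292\right) \left(- \frac{4011209}{2}\right) = \left(-6223\right) \left(- \frac{4011209}{2}\right) = \frac{24961753607}{2}$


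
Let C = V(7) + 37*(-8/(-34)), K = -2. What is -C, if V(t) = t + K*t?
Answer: -29/17 ≈ -1.7059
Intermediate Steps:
V(t) = -t (V(t) = t - 2*t = -t)
C = 29/17 (C = -1*7 + 37*(-8/(-34)) = -7 + 37*(-8*(-1/34)) = -7 + 37*(4/17) = -7 + 148/17 = 29/17 ≈ 1.7059)
-C = -1*29/17 = -29/17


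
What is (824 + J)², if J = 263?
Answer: 1181569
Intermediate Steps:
(824 + J)² = (824 + 263)² = 1087² = 1181569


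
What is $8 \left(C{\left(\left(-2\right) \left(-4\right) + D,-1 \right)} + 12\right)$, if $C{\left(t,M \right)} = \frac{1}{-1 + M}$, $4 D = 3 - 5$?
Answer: $92$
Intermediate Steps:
$D = - \frac{1}{2}$ ($D = \frac{3 - 5}{4} = \frac{1}{4} \left(-2\right) = - \frac{1}{2} \approx -0.5$)
$8 \left(C{\left(\left(-2\right) \left(-4\right) + D,-1 \right)} + 12\right) = 8 \left(\frac{1}{-1 - 1} + 12\right) = 8 \left(\frac{1}{-2} + 12\right) = 8 \left(- \frac{1}{2} + 12\right) = 8 \cdot \frac{23}{2} = 92$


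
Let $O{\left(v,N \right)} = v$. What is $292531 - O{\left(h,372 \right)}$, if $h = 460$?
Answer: $292071$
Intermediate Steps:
$292531 - O{\left(h,372 \right)} = 292531 - 460 = 292071$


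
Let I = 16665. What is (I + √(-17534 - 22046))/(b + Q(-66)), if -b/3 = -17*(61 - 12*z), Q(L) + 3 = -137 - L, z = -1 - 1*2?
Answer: 1515/443 + 2*I*√9895/4873 ≈ 3.4199 + 0.040826*I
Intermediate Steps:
z = -3 (z = -1 - 2 = -3)
Q(L) = -140 - L (Q(L) = -3 + (-137 - L) = -140 - L)
b = 4947 (b = -(-51)*(61 - 12*(-3)) = -(-51)*(61 + 36) = -(-51)*97 = -3*(-1649) = 4947)
(I + √(-17534 - 22046))/(b + Q(-66)) = (16665 + √(-17534 - 22046))/(4947 + (-140 - 1*(-66))) = (16665 + √(-39580))/(4947 + (-140 + 66)) = (16665 + 2*I*√9895)/(4947 - 74) = (16665 + 2*I*√9895)/4873 = (16665 + 2*I*√9895)*(1/4873) = 1515/443 + 2*I*√9895/4873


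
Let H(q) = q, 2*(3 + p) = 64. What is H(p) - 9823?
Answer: -9794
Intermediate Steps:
p = 29 (p = -3 + (½)*64 = -3 + 32 = 29)
H(p) - 9823 = 29 - 9823 = -9794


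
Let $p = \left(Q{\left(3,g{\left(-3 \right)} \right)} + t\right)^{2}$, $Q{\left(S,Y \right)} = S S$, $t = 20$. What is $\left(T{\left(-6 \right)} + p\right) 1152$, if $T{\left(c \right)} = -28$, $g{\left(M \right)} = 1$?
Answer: $936576$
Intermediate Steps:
$Q{\left(S,Y \right)} = S^{2}$
$p = 841$ ($p = \left(3^{2} + 20\right)^{2} = \left(9 + 20\right)^{2} = 29^{2} = 841$)
$\left(T{\left(-6 \right)} + p\right) 1152 = \left(-28 + 841\right) 1152 = 813 \cdot 1152 = 936576$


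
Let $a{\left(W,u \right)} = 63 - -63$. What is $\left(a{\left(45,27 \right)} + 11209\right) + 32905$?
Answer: $44240$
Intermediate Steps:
$a{\left(W,u \right)} = 126$ ($a{\left(W,u \right)} = 63 + 63 = 126$)
$\left(a{\left(45,27 \right)} + 11209\right) + 32905 = \left(126 + 11209\right) + 32905 = 11335 + 32905 = 44240$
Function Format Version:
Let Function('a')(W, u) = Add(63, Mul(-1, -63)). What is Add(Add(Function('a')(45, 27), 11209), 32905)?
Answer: 44240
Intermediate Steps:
Function('a')(W, u) = 126 (Function('a')(W, u) = Add(63, 63) = 126)
Add(Add(Function('a')(45, 27), 11209), 32905) = Add(Add(126, 11209), 32905) = Add(11335, 32905) = 44240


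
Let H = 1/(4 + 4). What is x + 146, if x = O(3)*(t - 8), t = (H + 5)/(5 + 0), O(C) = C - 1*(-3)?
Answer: 2083/20 ≈ 104.15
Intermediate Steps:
O(C) = 3 + C (O(C) = C + 3 = 3 + C)
H = 1/8 ≈ 0.12500
t = 41/40 (t = (1/8 + 5)/(5 + 0) = (41/8)/5 = (41/8)*(1/5) = 41/40 ≈ 1.0250)
x = -837/20 (x = (3 + 3)*(41/40 - 8) = 6*(-279/40) = -837/20 ≈ -41.850)
x + 146 = -837/20 + 146 = 2083/20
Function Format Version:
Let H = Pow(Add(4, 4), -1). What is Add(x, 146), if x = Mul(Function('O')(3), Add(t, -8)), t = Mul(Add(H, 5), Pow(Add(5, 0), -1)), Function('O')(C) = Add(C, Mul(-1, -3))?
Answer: Rational(2083, 20) ≈ 104.15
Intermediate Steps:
Function('O')(C) = Add(3, C) (Function('O')(C) = Add(C, 3) = Add(3, C))
H = Rational(1, 8) (H = Pow(8, -1) = Rational(1, 8) ≈ 0.12500)
t = Rational(41, 40) (t = Mul(Add(Rational(1, 8), 5), Pow(Add(5, 0), -1)) = Mul(Rational(41, 8), Pow(5, -1)) = Mul(Rational(41, 8), Rational(1, 5)) = Rational(41, 40) ≈ 1.0250)
x = Rational(-837, 20) (x = Mul(Add(3, 3), Add(Rational(41, 40), -8)) = Mul(6, Rational(-279, 40)) = Rational(-837, 20) ≈ -41.850)
Add(x, 146) = Add(Rational(-837, 20), 146) = Rational(2083, 20)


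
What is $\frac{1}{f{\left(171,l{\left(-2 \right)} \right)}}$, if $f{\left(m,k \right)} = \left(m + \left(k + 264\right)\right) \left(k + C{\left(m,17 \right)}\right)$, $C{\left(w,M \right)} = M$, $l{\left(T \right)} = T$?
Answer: $\frac{1}{6495} \approx 0.00015396$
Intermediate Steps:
$f{\left(m,k \right)} = \left(17 + k\right) \left(264 + k + m\right)$ ($f{\left(m,k \right)} = \left(m + \left(k + 264\right)\right) \left(k + 17\right) = \left(m + \left(264 + k\right)\right) \left(17 + k\right) = \left(264 + k + m\right) \left(17 + k\right) = \left(17 + k\right) \left(264 + k + m\right)$)
$\frac{1}{f{\left(171,l{\left(-2 \right)} \right)}} = \frac{1}{4488 + \left(-2\right)^{2} + 17 \cdot 171 + 281 \left(-2\right) - 342} = \frac{1}{4488 + 4 + 2907 - 562 - 342} = \frac{1}{6495}$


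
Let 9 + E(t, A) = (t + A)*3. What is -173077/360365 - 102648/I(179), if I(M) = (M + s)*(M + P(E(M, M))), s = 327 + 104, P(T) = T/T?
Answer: -466621676/329733975 ≈ -1.4151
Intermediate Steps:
E(t, A) = -9 + 3*A + 3*t (E(t, A) = -9 + (t + A)*3 = -9 + (A + t)*3 = -9 + (3*A + 3*t) = -9 + 3*A + 3*t)
P(T) = 1
s = 431
I(M) = (1 + M)*(431 + M) (I(M) = (M + 431)*(M + 1) = (431 + M)*(1 + M) = (1 + M)*(431 + M))
-173077/360365 - 102648/I(179) = -173077/360365 - 102648/(431 + 179² + 432*179) = -173077*1/360365 - 102648/(431 + 32041 + 77328) = -173077/360365 - 102648/109800 = -173077/360365 - 102648*1/109800 = -173077/360365 - 4277/4575 = -466621676/329733975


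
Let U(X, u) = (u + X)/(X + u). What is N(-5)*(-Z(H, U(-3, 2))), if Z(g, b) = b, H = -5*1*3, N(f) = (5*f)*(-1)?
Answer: -25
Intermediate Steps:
U(X, u) = 1 (U(X, u) = (X + u)/(X + u) = 1)
N(f) = -5*f
H = -15 (H = -5*3 = -15)
N(-5)*(-Z(H, U(-3, 2))) = (-5*(-5))*(-1*1) = 25*(-1) = -25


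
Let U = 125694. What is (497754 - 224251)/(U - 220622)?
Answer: -273503/94928 ≈ -2.8812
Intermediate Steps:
(497754 - 224251)/(U - 220622) = (497754 - 224251)/(125694 - 220622) = 273503/(-94928) = 273503*(-1/94928) = -273503/94928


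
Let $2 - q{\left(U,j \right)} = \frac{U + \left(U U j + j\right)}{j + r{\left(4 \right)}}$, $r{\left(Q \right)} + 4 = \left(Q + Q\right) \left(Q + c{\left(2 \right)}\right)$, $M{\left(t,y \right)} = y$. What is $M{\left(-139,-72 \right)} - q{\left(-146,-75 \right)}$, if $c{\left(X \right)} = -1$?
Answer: $\frac{1594851}{55} \approx 28997.0$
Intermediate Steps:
$r{\left(Q \right)} = -4 + 2 Q \left(-1 + Q\right)$ ($r{\left(Q \right)} = -4 + \left(Q + Q\right) \left(Q - 1\right) = -4 + 2 Q \left(-1 + Q\right)$)
$q{\left(U,j \right)} = 2 - \frac{U + j + j U^{2}}{20 + j}$ ($q{\left(U,j \right)} = 2 - \frac{U + \left(U U j + j\right)}{j - \left(12 - 32\right)} = 2 - \frac{U + \left(U^{2} j + j\right)}{j - -20} = 2 - \frac{U + \left(j U^{2} + j\right)}{j - -20} = 2 - \frac{U + \left(j + j U^{2}\right)}{j + 20} = 2 - \frac{U + j + j U^{2}}{20 + j}$)
$M{\left(-139,-72 \right)} - q{\left(-146,-75 \right)} = -72 - \frac{40 - 75 - -146 - - 75 \left(-146\right)^{2}}{20 - 75} = -72 - \frac{40 - 75 + 146 - \left(-75\right) 21316}{-55} = -72 - - \frac{40 - 75 + 146 + 1598700}{55} = -72 - \left(- \frac{1}{55}\right) 1598811 = -72 - - \frac{1598811}{55} = -72 + \frac{1598811}{55} = \frac{1594851}{55}$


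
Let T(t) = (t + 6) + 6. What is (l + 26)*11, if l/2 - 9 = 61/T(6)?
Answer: 5027/9 ≈ 558.56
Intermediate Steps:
T(t) = 12 + t (T(t) = (6 + t) + 6 = 12 + t)
l = 223/9 (l = 18 + 2*(61/(12 + 6)) = 18 + 2*(61/18) = 18 + 61/9 = 223/9 ≈ 24.778)
(l + 26)*11 = (223/9 + 26)*11 = (457/9)*11 = 5027/9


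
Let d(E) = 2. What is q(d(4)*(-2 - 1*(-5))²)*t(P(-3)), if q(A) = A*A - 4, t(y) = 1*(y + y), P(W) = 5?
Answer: 3200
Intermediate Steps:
t(y) = 2*y (t(y) = 1*(2*y) = 2*y)
q(A) = -4 + A² (q(A) = A² - 4 = -4 + A²)
q(d(4)*(-2 - 1*(-5))²)*t(P(-3)) = (-4 + (2*(-2 - 1*(-5))²)²)*(2*5) = (-4 + (2*(-2 + 5)²)²)*10 = (-4 + (2*3²)²)*10 = (-4 + (2*9)²)*10 = (-4 + 18²)*10 = (-4 + 324)*10 = 320*10 = 3200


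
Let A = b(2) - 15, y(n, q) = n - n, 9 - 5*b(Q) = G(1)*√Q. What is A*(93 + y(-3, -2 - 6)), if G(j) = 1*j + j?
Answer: -6138/5 - 186*√2/5 ≈ -1280.2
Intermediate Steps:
G(j) = 2*j (G(j) = j + j = 2*j)
b(Q) = 9/5 - 2*√Q/5 (b(Q) = 9/5 - 2*1*√Q/5 = 9/5 - 2*√Q/5)
y(n, q) = 0
A = -66/5 - 2*√2/5 (A = (9/5 - 2*√2/5) - 15 = -66/5 - 2*√2/5 ≈ -13.766)
A*(93 + y(-3, -2 - 6)) = (-66/5 - 2*√2/5)*(93 + 0) = (-66/5 - 2*√2/5)*93 = -6138/5 - 186*√2/5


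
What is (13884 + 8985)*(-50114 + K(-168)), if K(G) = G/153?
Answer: -19483397010/17 ≈ -1.1461e+9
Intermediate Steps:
K(G) = G/153 (K(G) = G*(1/153) = G/153)
(13884 + 8985)*(-50114 + K(-168)) = (13884 + 8985)*(-50114 + (1/153)*(-168)) = 22869*(-50114 - 56/51) = 22869*(-2555870/51) = -19483397010/17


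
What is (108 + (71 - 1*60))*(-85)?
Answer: -10115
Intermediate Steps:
(108 + (71 - 1*60))*(-85) = (108 + (71 - 60))*(-85) = (108 + 11)*(-85) = 119*(-85) = -10115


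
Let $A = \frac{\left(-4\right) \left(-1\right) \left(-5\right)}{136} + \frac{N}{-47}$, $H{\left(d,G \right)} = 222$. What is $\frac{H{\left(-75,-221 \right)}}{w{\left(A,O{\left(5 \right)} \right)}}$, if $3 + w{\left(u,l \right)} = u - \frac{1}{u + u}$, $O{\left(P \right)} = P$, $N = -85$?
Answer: $- \frac{941877180}{6955847} \approx -135.41$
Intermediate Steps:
$A = \frac{2655}{1598}$ ($A = \frac{\left(-4\right) \left(-1\right) \left(-5\right)}{136} - \frac{85}{-47} = 4 \left(-5\right) \frac{1}{136} - - \frac{85}{47} = \left(-20\right) \frac{1}{136} + \frac{85}{47} = - \frac{5}{34} + \frac{85}{47} = \frac{2655}{1598} \approx 1.6615$)
$w{\left(u,l \right)} = -3 + u - \frac{1}{2 u}$ ($w{\left(u,l \right)} = -3 + \left(u - \frac{1}{u + u}\right) = -3 + \left(u - \frac{1}{2 u}\right) = -3 + u - \frac{1}{2 u}$)
$\frac{H{\left(-75,-221 \right)}}{w{\left(A,O{\left(5 \right)} \right)}} = \frac{222}{-3 + \frac{2655}{1598} - \frac{1}{2 \cdot \frac{2655}{1598}}} = \frac{222}{-3 + \frac{2655}{1598} - \frac{799}{2655}} = \frac{222}{- \frac{6955847}{4242690}} = 222 \left(- \frac{4242690}{6955847}\right) = - \frac{941877180}{6955847}$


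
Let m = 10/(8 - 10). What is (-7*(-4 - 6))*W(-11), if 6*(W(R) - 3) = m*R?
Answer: 2555/3 ≈ 851.67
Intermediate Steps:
m = -5 (m = 10/(-2) = 10*(-½) = -5)
W(R) = 3 - 5*R/6 (W(R) = 3 + (-5*R)/6 = 3 - 5*R/6)
(-7*(-4 - 6))*W(-11) = (-7*(-4 - 6))*(3 - ⅚*(-11)) = (-7*(-10))*(3 + 55/6) = 70*(73/6) = 2555/3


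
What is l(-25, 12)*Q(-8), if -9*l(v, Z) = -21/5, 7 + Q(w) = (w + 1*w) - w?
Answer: -7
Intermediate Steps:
Q(w) = -7 + w (Q(w) = -7 + ((w + 1*w) - w) = -7 + ((w + w) - w) = -7 + (2*w - w) = -7 + w)
l(v, Z) = 7/15 (l(v, Z) = -(-7)/(3*5) = -1/9*(-21/5) = 7/15)
l(-25, 12)*Q(-8) = 7*(-7 - 8)/15 = (7/15)*(-15) = -7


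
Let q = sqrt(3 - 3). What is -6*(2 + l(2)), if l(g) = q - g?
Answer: 0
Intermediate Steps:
q = 0 (q = sqrt(0) = 0)
l(g) = -g (l(g) = 0 - g = -g)
-6*(2 + l(2)) = -6*(2 - 1*2) = -6*(2 - 2) = -6*0 = 0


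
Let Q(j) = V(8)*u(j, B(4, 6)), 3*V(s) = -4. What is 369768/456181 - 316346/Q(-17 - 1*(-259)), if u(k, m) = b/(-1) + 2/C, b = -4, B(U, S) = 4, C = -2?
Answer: 72156256849/912362 ≈ 79087.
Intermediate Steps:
V(s) = -4/3 (V(s) = (1/3)*(-4) = -4/3)
u(k, m) = 3 (u(k, m) = -4/(-1) + 2/(-2) = -4*(-1) + 2*(-1/2) = 4 - 1 = 3)
Q(j) = -4 (Q(j) = -4/3*3 = -4)
369768/456181 - 316346/Q(-17 - 1*(-259)) = 369768/456181 - 316346/(-4) = 369768*(1/456181) - 316346*(-1/4) = 369768/456181 + 158173/2 = 72156256849/912362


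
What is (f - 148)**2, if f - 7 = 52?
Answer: 7921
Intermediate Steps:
f = 59 (f = 7 + 52 = 59)
(f - 148)**2 = (59 - 148)**2 = (-89)**2 = 7921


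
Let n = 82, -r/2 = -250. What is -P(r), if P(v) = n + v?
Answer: -582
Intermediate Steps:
r = 500 (r = -2*(-250) = 500)
P(v) = 82 + v
-P(r) = -(82 + 500) = -1*582 = -582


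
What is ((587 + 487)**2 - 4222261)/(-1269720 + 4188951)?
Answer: -3068785/2919231 ≈ -1.0512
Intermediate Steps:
((587 + 487)**2 - 4222261)/(-1269720 + 4188951) = (1074**2 - 4222261)/2919231 = (1153476 - 4222261)*(1/2919231) = -3068785*1/2919231 = -3068785/2919231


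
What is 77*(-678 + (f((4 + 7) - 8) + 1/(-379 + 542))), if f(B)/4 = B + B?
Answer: -8208277/163 ≈ -50358.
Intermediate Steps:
f(B) = 8*B (f(B) = 4*(B + B) = 4*(2*B) = 8*B)
77*(-678 + (f((4 + 7) - 8) + 1/(-379 + 542))) = 77*(-678 + (8*((4 + 7) - 8) + 1/(-379 + 542))) = 77*(-678 + (8*(11 - 8) + 1/163)) = 77*(-678 + (8*3 + 1/163)) = 77*(-678 + (24 + 1/163)) = 77*(-678 + 3913/163) = 77*(-106601/163) = -8208277/163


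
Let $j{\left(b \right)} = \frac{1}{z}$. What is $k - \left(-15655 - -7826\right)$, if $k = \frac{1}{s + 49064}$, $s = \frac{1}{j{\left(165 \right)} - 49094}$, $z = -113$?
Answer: $\frac{2130964357335834}{272188574759} \approx 7829.0$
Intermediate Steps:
$j{\left(b \right)} = - \frac{1}{113}$ ($j{\left(b \right)} = \frac{1}{-113} = - \frac{1}{113}$)
$s = - \frac{113}{5547623}$ ($s = \frac{1}{- \frac{1}{113} - 49094} = \frac{1}{- \frac{5547623}{113}} = - \frac{113}{5547623} \approx -2.0369 \cdot 10^{-5}$)
$k = \frac{5547623}{272188574759}$ ($k = \frac{1}{- \frac{113}{5547623} + 49064} = \frac{1}{\frac{272188574759}{5547623}} = \frac{5547623}{272188574759} \approx 2.0382 \cdot 10^{-5}$)
$k - \left(-15655 - -7826\right) = \frac{5547623}{272188574759} - \left(-15655 - -7826\right) = \frac{5547623}{272188574759} - \left(-15655 + 7826\right) = \frac{5547623}{272188574759} - -7829 = \frac{5547623}{272188574759} + 7829 = \frac{2130964357335834}{272188574759}$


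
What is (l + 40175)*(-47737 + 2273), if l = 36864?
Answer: -3502501096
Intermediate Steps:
(l + 40175)*(-47737 + 2273) = (36864 + 40175)*(-47737 + 2273) = 77039*(-45464) = -3502501096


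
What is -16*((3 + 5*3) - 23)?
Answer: 80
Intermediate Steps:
-16*((3 + 5*3) - 23) = -16*((3 + 15) - 23) = -16*(18 - 23) = -16*(-5) = 80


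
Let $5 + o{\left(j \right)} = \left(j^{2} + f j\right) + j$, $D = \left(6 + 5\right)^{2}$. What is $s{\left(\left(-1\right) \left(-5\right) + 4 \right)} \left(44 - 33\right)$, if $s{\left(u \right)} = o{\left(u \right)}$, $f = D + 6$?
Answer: $13508$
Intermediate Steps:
$D = 121$ ($D = 11^{2} = 121$)
$f = 127$ ($f = 121 + 6 = 127$)
$o{\left(j \right)} = -5 + j^{2} + 128 j$ ($o{\left(j \right)} = -5 + \left(\left(j^{2} + 127 j\right) + j\right) = -5 + \left(j^{2} + 128 j\right) = -5 + j^{2} + 128 j$)
$s{\left(u \right)} = -5 + u^{2} + 128 u$
$s{\left(\left(-1\right) \left(-5\right) + 4 \right)} \left(44 - 33\right) = \left(-5 + \left(\left(-1\right) \left(-5\right) + 4\right)^{2} + 128 \left(\left(-1\right) \left(-5\right) + 4\right)\right) \left(44 - 33\right) = \left(-5 + \left(5 + 4\right)^{2} + 128 \left(5 + 4\right)\right) 11 = \left(-5 + 9^{2} + 128 \cdot 9\right) 11 = \left(-5 + 81 + 1152\right) 11 = 1228 \cdot 11 = 13508$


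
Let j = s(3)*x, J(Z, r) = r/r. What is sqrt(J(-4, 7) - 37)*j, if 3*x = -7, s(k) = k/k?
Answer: -14*I ≈ -14.0*I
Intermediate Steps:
s(k) = 1
J(Z, r) = 1
x = -7/3 (x = (1/3)*(-7) = -7/3 ≈ -2.3333)
j = -7/3 (j = 1*(-7/3) = -7/3 ≈ -2.3333)
sqrt(J(-4, 7) - 37)*j = sqrt(1 - 37)*(-7/3) = sqrt(-36)*(-7/3) = (6*I)*(-7/3) = -14*I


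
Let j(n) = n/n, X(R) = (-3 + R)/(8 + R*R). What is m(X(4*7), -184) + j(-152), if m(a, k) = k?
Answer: -183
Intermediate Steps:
X(R) = (-3 + R)/(8 + R²)
j(n) = 1
m(X(4*7), -184) + j(-152) = -184 + 1 = -183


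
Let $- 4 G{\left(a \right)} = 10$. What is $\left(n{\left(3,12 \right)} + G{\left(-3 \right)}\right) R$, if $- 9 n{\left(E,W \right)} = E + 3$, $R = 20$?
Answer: $- \frac{190}{3} \approx -63.333$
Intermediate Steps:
$n{\left(E,W \right)} = - \frac{1}{3} - \frac{E}{9}$ ($n{\left(E,W \right)} = - \frac{E + 3}{9} = - \frac{3 + E}{9} = - \frac{1}{3} - \frac{E}{9}$)
$G{\left(a \right)} = - \frac{5}{2}$ ($G{\left(a \right)} = \left(- \frac{1}{4}\right) 10 = - \frac{5}{2}$)
$\left(n{\left(3,12 \right)} + G{\left(-3 \right)}\right) R = \left(\left(- \frac{1}{3} - \frac{1}{3}\right) - \frac{5}{2}\right) 20 = \left(- \frac{2}{3} - \frac{5}{2}\right) 20 = \left(- \frac{19}{6}\right) 20 = - \frac{190}{3}$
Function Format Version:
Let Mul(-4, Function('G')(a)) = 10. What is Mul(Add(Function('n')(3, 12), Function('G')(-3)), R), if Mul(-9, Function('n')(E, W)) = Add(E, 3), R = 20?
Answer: Rational(-190, 3) ≈ -63.333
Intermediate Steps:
Function('n')(E, W) = Add(Rational(-1, 3), Mul(Rational(-1, 9), E)) (Function('n')(E, W) = Mul(Rational(-1, 9), Add(E, 3)) = Mul(Rational(-1, 9), Add(3, E)) = Add(Rational(-1, 3), Mul(Rational(-1, 9), E)))
Function('G')(a) = Rational(-5, 2) (Function('G')(a) = Mul(Rational(-1, 4), 10) = Rational(-5, 2))
Mul(Add(Function('n')(3, 12), Function('G')(-3)), R) = Mul(Add(Add(Rational(-1, 3), Mul(Rational(-1, 9), 3)), Rational(-5, 2)), 20) = Mul(Add(Add(Rational(-1, 3), Rational(-1, 3)), Rational(-5, 2)), 20) = Mul(Add(Rational(-2, 3), Rational(-5, 2)), 20) = Mul(Rational(-19, 6), 20) = Rational(-190, 3)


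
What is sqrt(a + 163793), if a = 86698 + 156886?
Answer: sqrt(407377) ≈ 638.26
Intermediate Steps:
a = 243584
sqrt(a + 163793) = sqrt(243584 + 163793) = sqrt(407377)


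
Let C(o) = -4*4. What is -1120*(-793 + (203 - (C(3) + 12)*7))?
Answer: 629440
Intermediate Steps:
C(o) = -16
-1120*(-793 + (203 - (C(3) + 12)*7)) = -1120*(-793 + (203 - (-16 + 12)*7)) = -1120*(-793 + (203 - (-4)*7)) = -1120*(-793 + (203 - 1*(-28))) = -1120*(-793 + (203 + 28)) = -1120*(-793 + 231) = -1120*(-562) = 629440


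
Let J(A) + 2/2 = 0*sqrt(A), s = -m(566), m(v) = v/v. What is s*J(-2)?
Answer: 1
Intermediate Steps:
m(v) = 1
s = -1 (s = -1*1 = -1)
J(A) = -1 (J(A) = -1 + 0*sqrt(A) = -1 + 0 = -1)
s*J(-2) = -1*(-1) = 1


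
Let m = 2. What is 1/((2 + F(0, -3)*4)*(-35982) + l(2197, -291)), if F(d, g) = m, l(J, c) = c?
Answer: -1/360111 ≈ -2.7769e-6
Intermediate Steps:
F(d, g) = 2
1/((2 + F(0, -3)*4)*(-35982) + l(2197, -291)) = 1/((2 + 2*4)*(-35982) - 291) = 1/((2 + 8)*(-35982) - 291) = 1/(10*(-35982) - 291) = 1/(-359820 - 291) = 1/(-360111) = -1/360111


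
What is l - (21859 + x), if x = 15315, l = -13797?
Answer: -50971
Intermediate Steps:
l - (21859 + x) = -13797 - (21859 + 15315) = -13797 - 1*37174 = -13797 - 37174 = -50971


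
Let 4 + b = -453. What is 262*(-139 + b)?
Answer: -156152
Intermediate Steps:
b = -457 (b = -4 - 453 = -457)
262*(-139 + b) = 262*(-139 - 457) = 262*(-596) = -156152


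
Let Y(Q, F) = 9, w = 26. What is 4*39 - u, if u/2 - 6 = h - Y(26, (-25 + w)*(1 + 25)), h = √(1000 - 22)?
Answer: 162 - 2*√978 ≈ 99.454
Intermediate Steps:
h = √978 ≈ 31.273
u = -6 + 2*√978 (u = 12 + 2*(√978 - 1*9) = 12 + 2*(√978 - 9) = 12 + 2*(-9 + √978) = 12 + (-18 + 2*√978) = -6 + 2*√978 ≈ 56.546)
4*39 - u = 4*39 - (-6 + 2*√978) = 156 + (6 - 2*√978) = 162 - 2*√978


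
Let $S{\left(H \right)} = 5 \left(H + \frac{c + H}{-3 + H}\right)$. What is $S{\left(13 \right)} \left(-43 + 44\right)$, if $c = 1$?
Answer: $72$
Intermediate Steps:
$S{\left(H \right)} = 5 H + \frac{5 \left(1 + H\right)}{-3 + H}$ ($S{\left(H \right)} = 5 \left(H + \frac{1 + H}{-3 + H}\right) = 5 H + \frac{5 \left(1 + H\right)}{-3 + H}$)
$S{\left(13 \right)} \left(-43 + 44\right) = \frac{5 \left(1 + 13^{2} - 26\right)}{-3 + 13} \left(-43 + 44\right) = \frac{5 \left(1 + 169 - 26\right)}{10} \cdot 1 = 5 \cdot \frac{1}{10} \cdot 144 \cdot 1 = 72 \cdot 1 = 72$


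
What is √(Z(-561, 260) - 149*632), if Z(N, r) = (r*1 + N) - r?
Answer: I*√94729 ≈ 307.78*I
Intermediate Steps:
Z(N, r) = N (Z(N, r) = (r + N) - r = (N + r) - r = N)
√(Z(-561, 260) - 149*632) = √(-561 - 149*632) = √(-561 - 94168) = √(-94729) = I*√94729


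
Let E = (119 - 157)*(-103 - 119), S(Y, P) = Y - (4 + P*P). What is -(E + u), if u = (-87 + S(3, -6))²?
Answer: -23812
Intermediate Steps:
S(Y, P) = -4 + Y - P² (S(Y, P) = Y - (4 + P²) = Y + (-4 - P²) = -4 + Y - P²)
E = 8436 (E = -38*(-222) = 8436)
u = 15376 (u = (-87 + (-4 + 3 - 1*(-6)²))² = (-87 + (-4 + 3 - 1*36))² = (-87 + (-4 + 3 - 36))² = (-87 - 37)² = (-124)² = 15376)
-(E + u) = -(8436 + 15376) = -1*23812 = -23812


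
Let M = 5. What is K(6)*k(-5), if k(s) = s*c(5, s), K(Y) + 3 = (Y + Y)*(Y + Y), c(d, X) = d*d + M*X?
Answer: 0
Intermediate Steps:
c(d, X) = d**2 + 5*X (c(d, X) = d*d + 5*X = d**2 + 5*X)
K(Y) = -3 + 4*Y**2 (K(Y) = -3 + (Y + Y)*(Y + Y) = -3 + (2*Y)*(2*Y) = -3 + 4*Y**2)
k(s) = s*(25 + 5*s) (k(s) = s*(5**2 + 5*s) = s*(25 + 5*s))
K(6)*k(-5) = (-3 + 4*6**2)*(5*(-5)*(5 - 5)) = (-3 + 4*36)*(5*(-5)*0) = (-3 + 144)*0 = 141*0 = 0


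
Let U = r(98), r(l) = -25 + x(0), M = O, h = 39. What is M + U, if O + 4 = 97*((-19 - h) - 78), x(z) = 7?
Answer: -13214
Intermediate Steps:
O = -13196 (O = -4 + 97*((-19 - 1*39) - 78) = -4 + 97*((-19 - 39) - 78) = -4 + 97*(-58 - 78) = -4 + 97*(-136) = -4 - 13192 = -13196)
M = -13196
r(l) = -18 (r(l) = -25 + 7 = -18)
U = -18
M + U = -13196 - 18 = -13214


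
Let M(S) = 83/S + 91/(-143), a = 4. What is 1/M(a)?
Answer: 44/885 ≈ 0.049717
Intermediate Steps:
M(S) = -7/11 + 83/S (M(S) = 83/S + 91*(-1/143) = 83/S - 7/11 = -7/11 + 83/S)
1/M(a) = 1/(-7/11 + 83/4) = 1/(885/44) = 44/885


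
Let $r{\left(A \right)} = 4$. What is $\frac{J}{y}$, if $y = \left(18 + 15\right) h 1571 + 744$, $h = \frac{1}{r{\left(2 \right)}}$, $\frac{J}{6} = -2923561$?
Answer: $- \frac{23388488}{18273} \approx -1279.9$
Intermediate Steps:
$J = -17541366$ ($J = 6 \left(-2923561\right) = -17541366$)
$h = \frac{1}{4} \approx 0.25$
$y = \frac{54819}{4}$ ($y = \left(18 + 15\right) \frac{1}{4} \cdot 1571 + 744 = 33 \cdot \frac{1}{4} \cdot 1571 + 744 = \frac{33}{4} \cdot 1571 + 744 = \frac{51843}{4} + 744 = \frac{54819}{4} \approx 13705.0$)
$\frac{J}{y} = - \frac{17541366}{\frac{54819}{4}} = \left(-17541366\right) \frac{4}{54819} = - \frac{23388488}{18273}$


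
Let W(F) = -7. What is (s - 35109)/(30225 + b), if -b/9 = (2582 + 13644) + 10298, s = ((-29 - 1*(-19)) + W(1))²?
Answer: 34820/208491 ≈ 0.16701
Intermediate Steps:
s = 289 (s = ((-29 - 1*(-19)) - 7)² = ((-29 + 19) - 7)² = (-10 - 7)² = (-17)² = 289)
b = -238716 (b = -9*((2582 + 13644) + 10298) = -9*(16226 + 10298) = -9*26524 = -238716)
(s - 35109)/(30225 + b) = (289 - 35109)/(30225 - 238716) = -34820/(-208491) = -34820*(-1/208491) = 34820/208491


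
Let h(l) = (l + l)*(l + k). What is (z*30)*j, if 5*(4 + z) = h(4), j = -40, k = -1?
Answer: -960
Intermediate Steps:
h(l) = 2*l*(-1 + l) (h(l) = (l + l)*(l - 1) = (2*l)*(-1 + l) = 2*l*(-1 + l))
z = ⅘ (z = -4 + (2*4*(-1 + 4))/5 = -4 + (2*4*3)/5 = -4 + (⅕)*24 = -4 + 24/5 = ⅘ ≈ 0.80000)
(z*30)*j = ((⅘)*30)*(-40) = 24*(-40) = -960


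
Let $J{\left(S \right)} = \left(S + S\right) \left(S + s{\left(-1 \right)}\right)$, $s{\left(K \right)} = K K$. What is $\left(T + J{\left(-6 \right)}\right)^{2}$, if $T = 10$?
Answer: $4900$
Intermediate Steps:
$s{\left(K \right)} = K^{2}$
$J{\left(S \right)} = 2 S \left(1 + S\right)$ ($J{\left(S \right)} = \left(S + S\right) \left(S + \left(-1\right)^{2}\right) = 2 S \left(S + 1\right) = 2 S \left(1 + S\right)$)
$\left(T + J{\left(-6 \right)}\right)^{2} = \left(10 + 2 \left(-6\right) \left(1 - 6\right)\right)^{2} = \left(10 + 2 \left(-6\right) \left(-5\right)\right)^{2} = \left(10 + 60\right)^{2} = 70^{2} = 4900$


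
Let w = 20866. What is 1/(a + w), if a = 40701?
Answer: 1/61567 ≈ 1.6242e-5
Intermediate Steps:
1/(a + w) = 1/(40701 + 20866) = 1/61567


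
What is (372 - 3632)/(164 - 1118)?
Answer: 1630/477 ≈ 3.4172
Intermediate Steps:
(372 - 3632)/(164 - 1118) = -3260/(-954) = -3260*(-1/954) = 1630/477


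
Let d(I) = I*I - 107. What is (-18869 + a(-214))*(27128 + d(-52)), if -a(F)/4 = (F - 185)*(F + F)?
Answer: -20865671825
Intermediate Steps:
d(I) = -107 + I**2 (d(I) = I**2 - 107 = -107 + I**2)
a(F) = -8*F*(-185 + F) (a(F) = -4*(F - 185)*(F + F) = -4*(-185 + F)*2*F = -8*F*(-185 + F))
(-18869 + a(-214))*(27128 + d(-52)) = (-18869 + 8*(-214)*(185 - 1*(-214)))*(27128 + (-107 + (-52)**2)) = (-18869 + 8*(-214)*(185 + 214))*(27128 + (-107 + 2704)) = (-18869 + 8*(-214)*399)*(27128 + 2597) = (-18869 - 683088)*29725 = -701957*29725 = -20865671825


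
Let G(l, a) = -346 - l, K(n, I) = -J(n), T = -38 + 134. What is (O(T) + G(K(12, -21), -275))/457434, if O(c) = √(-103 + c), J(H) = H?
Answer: -167/228717 + I*√7/457434 ≈ -0.00073016 + 5.7839e-6*I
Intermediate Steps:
T = 96
K(n, I) = -n
(O(T) + G(K(12, -21), -275))/457434 = (√(-103 + 96) + (-346 - (-1)*12))/457434 = (√(-7) + (-346 - 1*(-12)))*(1/457434) = (I*√7 + (-346 + 12))*(1/457434) = (I*√7 - 334)*(1/457434) = (-334 + I*√7)*(1/457434) = -167/228717 + I*√7/457434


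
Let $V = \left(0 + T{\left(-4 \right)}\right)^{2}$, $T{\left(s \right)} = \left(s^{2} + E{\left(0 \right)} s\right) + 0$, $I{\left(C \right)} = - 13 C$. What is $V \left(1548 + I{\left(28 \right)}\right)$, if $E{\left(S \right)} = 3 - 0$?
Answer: $18944$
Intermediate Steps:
$E{\left(S \right)} = 3$ ($E{\left(S \right)} = 3 + 0 = 3$)
$T{\left(s \right)} = s^{2} + 3 s$ ($T{\left(s \right)} = \left(s^{2} + 3 s\right) + 0 = s^{2} + 3 s$)
$V = 16$ ($V = \left(0 - 4 \left(3 - 4\right)\right)^{2} = \left(0 - -4\right)^{2} = \left(0 + 4\right)^{2} = 4^{2} = 16$)
$V \left(1548 + I{\left(28 \right)}\right) = 16 \left(1548 - 364\right) = 16 \cdot 1184 = 18944$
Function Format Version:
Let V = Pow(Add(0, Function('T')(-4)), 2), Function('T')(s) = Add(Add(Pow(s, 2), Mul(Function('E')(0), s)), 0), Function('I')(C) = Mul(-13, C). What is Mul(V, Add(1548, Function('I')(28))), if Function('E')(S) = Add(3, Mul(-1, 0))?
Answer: 18944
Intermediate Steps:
Function('E')(S) = 3 (Function('E')(S) = Add(3, 0) = 3)
Function('T')(s) = Add(Pow(s, 2), Mul(3, s)) (Function('T')(s) = Add(Add(Pow(s, 2), Mul(3, s)), 0) = Add(Pow(s, 2), Mul(3, s)))
V = 16 (V = Pow(Add(0, Mul(-4, Add(3, -4))), 2) = Pow(Add(0, Mul(-4, -1)), 2) = Pow(Add(0, 4), 2) = Pow(4, 2) = 16)
Mul(V, Add(1548, Function('I')(28))) = Mul(16, Add(1548, Mul(-13, 28))) = Mul(16, Add(1548, -364)) = Mul(16, 1184) = 18944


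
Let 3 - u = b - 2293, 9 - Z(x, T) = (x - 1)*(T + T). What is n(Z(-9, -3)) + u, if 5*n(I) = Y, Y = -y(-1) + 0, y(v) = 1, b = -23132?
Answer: 127139/5 ≈ 25428.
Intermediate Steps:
Z(x, T) = 9 - 2*T*(-1 + x) (Z(x, T) = 9 - (x - 1)*(T + T) = 9 - (-1 + x)*2*T = 9 - 2*T*(-1 + x))
Y = -1 (Y = -1*1 + 0 = -1 + 0 = -1)
n(I) = -⅕ (n(I) = (⅕)*(-1) = -⅕)
u = 25428 (u = 3 - (-23132 - 2293) = 3 - 1*(-25425) = 3 + 25425 = 25428)
n(Z(-9, -3)) + u = -⅕ + 25428 = 127139/5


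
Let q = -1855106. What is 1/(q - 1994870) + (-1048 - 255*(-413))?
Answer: 401425447591/3849976 ≈ 1.0427e+5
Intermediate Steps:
1/(q - 1994870) + (-1048 - 255*(-413)) = 1/(-1855106 - 1994870) + (-1048 - 255*(-413)) = 1/(-3849976) + (-1048 + 105315) = -1/3849976 + 104267 = 401425447591/3849976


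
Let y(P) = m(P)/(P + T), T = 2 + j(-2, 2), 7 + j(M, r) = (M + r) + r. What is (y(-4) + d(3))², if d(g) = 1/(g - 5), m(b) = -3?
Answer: 1/196 ≈ 0.0051020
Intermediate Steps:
j(M, r) = -7 + M + 2*r (j(M, r) = -7 + ((M + r) + r) = -7 + (M + 2*r) = -7 + M + 2*r)
T = -3 (T = 2 + (-7 - 2 + 2*2) = 2 + (-7 - 2 + 4) = 2 - 5 = -3)
d(g) = 1/(-5 + g)
y(P) = -3/(-3 + P) (y(P) = -3/(P - 3) = -3/(-3 + P))
(y(-4) + d(3))² = (-3/(-3 - 4) + 1/(-5 + 3))² = (-3/(-7) + 1/(-2))² = (-3*(-⅐) - ½)² = (3/7 - ½)² = (-1/14)² = 1/196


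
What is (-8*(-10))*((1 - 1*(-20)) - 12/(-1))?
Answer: 2640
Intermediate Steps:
(-8*(-10))*((1 - 1*(-20)) - 12/(-1)) = 80*((1 + 20) - 12*(-1)) = 80*(21 + 12) = 80*33 = 2640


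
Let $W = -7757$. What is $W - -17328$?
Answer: $9571$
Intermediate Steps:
$W - -17328 = -7757 - -17328 = -7757 + 17328 = 9571$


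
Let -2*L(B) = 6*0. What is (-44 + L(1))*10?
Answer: -440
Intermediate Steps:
L(B) = 0 (L(B) = -3*0 = -½*0 = 0)
(-44 + L(1))*10 = (-44 + 0)*10 = -44*10 = -440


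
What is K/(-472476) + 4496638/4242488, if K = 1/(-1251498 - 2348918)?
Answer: 41572155123651569/39222496728918912 ≈ 1.0599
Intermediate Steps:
K = -1/3600416 (K = 1/(-3600416) = -1/3600416 ≈ -2.7775e-7)
K/(-472476) + 4496638/4242488 = -1/3600416/(-472476) + 4496638/4242488 = -1/3600416*(-1/472476) + 4496638*(1/4242488) = 1/1701110150016 + 97753/92228 = 41572155123651569/39222496728918912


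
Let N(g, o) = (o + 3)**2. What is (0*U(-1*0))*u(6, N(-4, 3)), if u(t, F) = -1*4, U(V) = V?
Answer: 0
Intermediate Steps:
N(g, o) = (3 + o)**2
u(t, F) = -4
(0*U(-1*0))*u(6, N(-4, 3)) = (0*(-1*0))*(-4) = (0*0)*(-4) = 0*(-4) = 0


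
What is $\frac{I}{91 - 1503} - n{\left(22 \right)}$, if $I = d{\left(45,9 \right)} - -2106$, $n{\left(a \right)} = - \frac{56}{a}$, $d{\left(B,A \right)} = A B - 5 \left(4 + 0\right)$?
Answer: $\frac{12135}{15532} \approx 0.78129$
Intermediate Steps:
$d{\left(B,A \right)} = -20 + A B$ ($d{\left(B,A \right)} = A B - 20 = -20 + A B$)
$I = 2491$ ($I = \left(-20 + 9 \cdot 45\right) - -2106 = \left(-20 + 405\right) + 2106 = 385 + 2106 = 2491$)
$\frac{I}{91 - 1503} - n{\left(22 \right)} = \frac{2491}{91 - 1503} - - \frac{56}{22} = \frac{2491}{-1412} - \left(-56\right) \frac{1}{22} = 2491 \left(- \frac{1}{1412}\right) - - \frac{28}{11} = - \frac{2491}{1412} + \frac{28}{11} = \frac{12135}{15532}$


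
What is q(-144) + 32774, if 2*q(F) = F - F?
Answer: 32774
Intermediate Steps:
q(F) = 0 (q(F) = (F - F)/2 = (½)*0 = 0)
q(-144) + 32774 = 0 + 32774 = 32774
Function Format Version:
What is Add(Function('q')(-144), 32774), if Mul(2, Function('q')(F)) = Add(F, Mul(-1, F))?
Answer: 32774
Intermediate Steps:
Function('q')(F) = 0 (Function('q')(F) = Mul(Rational(1, 2), Add(F, Mul(-1, F))) = Mul(Rational(1, 2), 0) = 0)
Add(Function('q')(-144), 32774) = Add(0, 32774) = 32774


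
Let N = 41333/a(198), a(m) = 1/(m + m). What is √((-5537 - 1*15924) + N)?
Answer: √16346407 ≈ 4043.1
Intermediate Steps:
a(m) = 1/(2*m)
N = 16367868 (N = 41333/(((½)/198)) = 41333/(((½)*(1/198))) = 41333/(1/396) = 41333*396 = 16367868)
√((-5537 - 1*15924) + N) = √((-5537 - 1*15924) + 16367868) = √((-5537 - 15924) + 16367868) = √(-21461 + 16367868) = √16346407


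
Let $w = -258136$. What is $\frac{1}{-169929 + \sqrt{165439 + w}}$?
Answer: $- \frac{56643}{9625319246} - \frac{53 i \sqrt{33}}{28875957738} \approx -5.8848 \cdot 10^{-6} - 1.0544 \cdot 10^{-8} i$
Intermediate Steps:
$\frac{1}{-169929 + \sqrt{165439 + w}} = \frac{1}{-169929 + \sqrt{165439 - 258136}} = \frac{1}{-169929 + \sqrt{-92697}} = \frac{1}{-169929 + 53 i \sqrt{33}}$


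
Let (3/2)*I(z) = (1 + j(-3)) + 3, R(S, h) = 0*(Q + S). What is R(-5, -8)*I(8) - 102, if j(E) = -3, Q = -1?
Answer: -102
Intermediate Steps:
R(S, h) = 0 (R(S, h) = 0*(-1 + S) = 0)
I(z) = 2/3 (I(z) = 2*((1 - 3) + 3)/3 = 2*(-2 + 3)/3 = (2/3)*1 = 2/3)
R(-5, -8)*I(8) - 102 = 0*(2/3) - 102 = 0 - 102 = -102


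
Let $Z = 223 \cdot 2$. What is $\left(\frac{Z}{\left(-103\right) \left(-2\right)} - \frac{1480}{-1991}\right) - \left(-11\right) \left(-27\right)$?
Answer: $- \frac{60310248}{205073} \approx -294.09$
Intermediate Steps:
$Z = 446$
$\left(\frac{Z}{\left(-103\right) \left(-2\right)} - \frac{1480}{-1991}\right) - \left(-11\right) \left(-27\right) = \left(\frac{446}{\left(-103\right) \left(-2\right)} - \frac{1480}{-1991}\right) - \left(-11\right) \left(-27\right) = \left(\frac{446}{206} - - \frac{1480}{1991}\right) - 297 = \left(446 \cdot \frac{1}{206} + \frac{1480}{1991}\right) - 297 = \left(\frac{223}{103} + \frac{1480}{1991}\right) - 297 = \frac{596433}{205073} - 297 = - \frac{60310248}{205073}$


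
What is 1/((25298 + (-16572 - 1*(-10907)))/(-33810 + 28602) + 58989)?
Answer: 5208/307195079 ≈ 1.6953e-5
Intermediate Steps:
1/((25298 + (-16572 - 1*(-10907)))/(-33810 + 28602) + 58989) = 1/((25298 + (-16572 + 10907))/(-5208) + 58989) = 1/((25298 - 5665)*(-1/5208) + 58989) = 1/(19633*(-1/5208) + 58989) = 1/(-19633/5208 + 58989) = 1/(307195079/5208) = 5208/307195079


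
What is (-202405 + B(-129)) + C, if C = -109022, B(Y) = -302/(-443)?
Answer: -137961859/443 ≈ -3.1143e+5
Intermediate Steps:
B(Y) = 302/443 (B(Y) = -302*(-1/443) = 302/443)
(-202405 + B(-129)) + C = (-202405 + 302/443) - 109022 = -89665113/443 - 109022 = -137961859/443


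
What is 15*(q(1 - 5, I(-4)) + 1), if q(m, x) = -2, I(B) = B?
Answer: -15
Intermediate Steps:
15*(q(1 - 5, I(-4)) + 1) = 15*(-2 + 1) = 15*(-1) = -15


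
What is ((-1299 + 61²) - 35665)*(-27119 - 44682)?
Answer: 2386880643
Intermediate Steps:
((-1299 + 61²) - 35665)*(-27119 - 44682) = ((-1299 + 3721) - 35665)*(-71801) = (2422 - 35665)*(-71801) = -33243*(-71801) = 2386880643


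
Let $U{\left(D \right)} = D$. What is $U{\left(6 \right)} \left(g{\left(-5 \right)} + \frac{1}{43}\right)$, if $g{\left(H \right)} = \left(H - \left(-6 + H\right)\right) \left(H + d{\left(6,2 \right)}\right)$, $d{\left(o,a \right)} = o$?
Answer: $\frac{1554}{43} \approx 36.14$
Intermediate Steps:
$g{\left(H \right)} = 36 + 6 H$ ($g{\left(H \right)} = \left(H - \left(-6 + H\right)\right) \left(H + 6\right) = 6 \left(6 + H\right) = 36 + 6 H$)
$U{\left(6 \right)} \left(g{\left(-5 \right)} + \frac{1}{43}\right) = 6 \left(\left(36 + 6 \left(-5\right)\right) + \frac{1}{43}\right) = 6 \left(\left(36 - 30\right) + \frac{1}{43}\right) = 6 \left(6 + \frac{1}{43}\right) = 6 \cdot \frac{259}{43} = \frac{1554}{43}$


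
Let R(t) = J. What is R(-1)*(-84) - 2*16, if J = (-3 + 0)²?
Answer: -788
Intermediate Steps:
J = 9 (J = (-3)² = 9)
R(t) = 9
R(-1)*(-84) - 2*16 = 9*(-84) - 2*16 = -756 - 32 = -788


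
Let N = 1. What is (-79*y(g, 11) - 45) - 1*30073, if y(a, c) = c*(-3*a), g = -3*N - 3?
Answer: -45760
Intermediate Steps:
g = -6 (g = -3*1 - 3 = -3 - 3 = -6)
y(a, c) = -3*a*c
(-79*y(g, 11) - 45) - 1*30073 = (-(-237)*(-6)*11 - 45) - 1*30073 = (-79*198 - 45) - 30073 = (-15642 - 45) - 30073 = -15687 - 30073 = -45760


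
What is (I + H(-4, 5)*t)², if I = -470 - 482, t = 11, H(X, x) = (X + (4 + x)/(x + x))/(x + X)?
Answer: 97239321/100 ≈ 9.7239e+5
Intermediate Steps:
H(X, x) = (X + (4 + x)/(2*x))/(X + x) (H(X, x) = (X + (4 + x)/((2*x)))/(X + x) = (X + (4 + x)*(1/(2*x)))/(X + x) = (X + (4 + x)/(2*x))/(X + x))
I = -952
(I + H(-4, 5)*t)² = (-952 + ((2 + (½)*5 - 4*5)/(5*(-4 + 5)))*11)² = (-952 + ((⅕)*(2 + 5/2 - 20)/1)*11)² = (-952 + ((⅕)*1*(-31/2))*11)² = (-952 - 31/10*11)² = (-952 - 341/10)² = (-9861/10)² = 97239321/100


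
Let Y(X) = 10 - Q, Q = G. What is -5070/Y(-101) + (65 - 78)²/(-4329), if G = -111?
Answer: -1689883/40293 ≈ -41.940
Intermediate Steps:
Q = -111
Y(X) = 121 (Y(X) = 10 - 1*(-111) = 10 + 111 = 121)
-5070/Y(-101) + (65 - 78)²/(-4329) = -5070/121 + (65 - 78)²/(-4329) = -5070*1/121 + (-13)²*(-1/4329) = -5070/121 + 169*(-1/4329) = -5070/121 - 13/333 = -1689883/40293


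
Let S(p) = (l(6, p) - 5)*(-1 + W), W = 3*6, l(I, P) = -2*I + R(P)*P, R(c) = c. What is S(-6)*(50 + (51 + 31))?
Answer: 42636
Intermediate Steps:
l(I, P) = P² - 2*I (l(I, P) = -2*I + P*P = -2*I + P² = P² - 2*I)
W = 18
S(p) = -289 + 17*p² (S(p) = ((p² - 2*6) - 5)*(-1 + 18) = ((p² - 12) - 5)*17 = ((-12 + p²) - 5)*17 = (-17 + p²)*17 = -289 + 17*p²)
S(-6)*(50 + (51 + 31)) = (-289 + 17*(-6)²)*(50 + (51 + 31)) = (-289 + 17*36)*(50 + 82) = (-289 + 612)*132 = 323*132 = 42636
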